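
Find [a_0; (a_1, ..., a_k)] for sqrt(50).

[7; (14)]

Write x_i = (sqrt(50) + m_i)/d_i with (m_0, d_0) = (0, 1). a_0 = floor(sqrt(50)) = 7, since 7^2 = 49 <= 50 < 64 = 8^2.
Iterate m_{i+1} = d_i*a_i - m_i, d_{i+1} = (50 - m_{i+1}^2)/d_i, a_{i+1} = floor((a_0 + m_{i+1})/d_{i+1}):
  m_1 = 1*7 - 0 = 7, d_1 = (50 - 7^2)/1 = 1/1 = 1, a_1 = floor((7 + 7)/1) = 14.
  m_2 = 1*14 - 7 = 7, d_2 = (50 - 7^2)/1 = 1/1 = 1: (m_2, d_2) = (m_1, d_1) = (7, 1), so from here the quotient a_1 repeats; the period length is 1.
Hence the expansion of sqrt(50) is a_0 = 7 followed by the repeating block 14 (period 1).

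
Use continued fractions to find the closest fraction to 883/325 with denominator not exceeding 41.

106/39

Expand x = 883/325 as a continued fraction with the Euclidean algorithm:
  883 = 2*325 + 233, so a_0 = 2.
  325 = 1*233 + 92, so a_1 = 1.
  233 = 2*92 + 49, so a_2 = 2.
  92 = 1*49 + 43, so a_3 = 1.
  49 = 1*43 + 6, so a_4 = 1.
  43 = 7*6 + 1, so a_5 = 7.
  6 = 6*1 + 0, so a_6 = 6.
so x = [2; 1, 2, 1, 1, 7, 6].
Convergents (p_i = a_i*p_{i-1} + p_{i-2}, q_i = a_i*q_{i-1} + q_{i-2} with p_{-2}=0, p_{-1}=1, q_{-2}=1, q_{-1}=0), until the denominator exceeds 41:
  i=0: a_0=2, p_0 = 2*1 + 0 = 2, q_0 = 2*0 + 1 = 1.
  i=1: a_1=1, p_1 = 1*2 + 1 = 3, q_1 = 1*1 + 0 = 1.
  i=2: a_2=2, p_2 = 2*3 + 2 = 8, q_2 = 2*1 + 1 = 3.
  i=3: a_3=1, p_3 = 1*8 + 3 = 11, q_3 = 1*3 + 1 = 4.
  i=4: a_4=1, p_4 = 1*11 + 8 = 19, q_4 = 1*4 + 3 = 7.
  i=5: a_5=7, p_5 = 7*19 + 11 = 144, q_5 = 7*7 + 4 = 53.
q_5 = 53 > 41, so the last convergent with denominator <= 41 is p_4/q_4 = 19/7.
The closest fraction with denominator <= 41 is either p_4/q_4 or the intermediate fraction (k*p_4 + p_3)/(k*q_4 + q_3) with the largest k >= 1 whose denominator stays <= 41; these approach x as k grows, and every other convergent or intermediate fraction in range is farther away.
Largest k: floor((41 - q_3)/q_4) = floor((41 - 4)/7) = 5.
That gives (5*19 + 11)/(5*7 + 4) = 106/39.
Compare the errors: |x - 19/7| = |883*7 - 19*325|/(325*7) = 6/2275, and |x - 106/39| = |883*39 - 106*325|/(325*39) = 13/12675.
Cross-multiplying, 13*2275 = 29575 < 76050 = 6*12675, so 13/12675 is smaller: the intermediate fraction 106/39 is closer to x than 19/7.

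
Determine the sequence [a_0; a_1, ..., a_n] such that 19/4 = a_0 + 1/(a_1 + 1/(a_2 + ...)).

Run the Euclidean algorithm on 19 and 4; the successive quotients are the partial quotients a_0, a_1, ... (each step inverts the fractional part left over by the previous one):
  19 = 4*4 + 3, so a_0 = 4.
  4 = 1*3 + 1, so a_1 = 1.
  3 = 3*1 + 0, so a_2 = 3.
The remainder reaches 0 after 3 divisions, so the expansion has 3 partial quotients, read off in order.

[4; 1, 3]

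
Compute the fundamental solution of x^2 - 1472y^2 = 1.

First expand sqrt(1472) as a continued fraction. With x_i = (sqrt(1472) + m_i)/d_i and (m_0, d_0) = (0, 1): a_0 = floor(sqrt(1472)) = 38, since 38^2 = 1444 <= 1472 < 1521 = 39^2.
Iterate m_{i+1} = d_i*a_i - m_i, d_{i+1} = (1472 - m_{i+1}^2)/d_i, a_{i+1} = floor((a_0 + m_{i+1})/d_{i+1}):
  m_1 = 1*38 - 0 = 38, d_1 = (1472 - 38^2)/1 = 28/1 = 28, a_1 = floor((38 + 38)/28) = 2.
  m_2 = 28*2 - 38 = 18, d_2 = (1472 - 18^2)/28 = 1148/28 = 41, a_2 = floor((38 + 18)/41) = 1.
  m_3 = 41*1 - 18 = 23, d_3 = (1472 - 23^2)/41 = 943/41 = 23, a_3 = floor((38 + 23)/23) = 2.
  m_4 = 23*2 - 23 = 23, d_4 = (1472 - 23^2)/23 = 943/23 = 41, a_4 = floor((38 + 23)/41) = 1.
  m_5 = 41*1 - 23 = 18, d_5 = (1472 - 18^2)/41 = 1148/41 = 28, a_5 = floor((38 + 18)/28) = 2.
  m_6 = 28*2 - 18 = 38, d_6 = (1472 - 38^2)/28 = 28/28 = 1, a_6 = floor((38 + 38)/1) = 76.
  m_7 = 1*76 - 38 = 38, d_7 = (1472 - 38^2)/1 = 28/1 = 28: (m_7, d_7) = (m_1, d_1) = (38, 28), so from here the quotients repeat a_1, ..., a_6; the period length is 6.
So sqrt(1472) = [38; (2, 1, 2, 1, 2, 76)] with period length k = 6.
k is even, so the fundamental solution of x^2 - 1472y^2 = 1 is (p_{k-1}, q_{k-1}) = (p_5, q_5); compute convergents through index 5.
Convergents (p_i = a_i*p_{i-1} + p_{i-2}, q_i = a_i*q_{i-1} + q_{i-2} with p_{-2}=0, p_{-1}=1, q_{-2}=1, q_{-1}=0):
  i=0: a_0=38, p_0 = 38*1 + 0 = 38, q_0 = 38*0 + 1 = 1.
  i=1: a_1=2, p_1 = 2*38 + 1 = 77, q_1 = 2*1 + 0 = 2.
  i=2: a_2=1, p_2 = 1*77 + 38 = 115, q_2 = 1*2 + 1 = 3.
  i=3: a_3=2, p_3 = 2*115 + 77 = 307, q_3 = 2*3 + 2 = 8.
  i=4: a_4=1, p_4 = 1*307 + 115 = 422, q_4 = 1*8 + 3 = 11.
  i=5: a_5=2, p_5 = 2*422 + 307 = 1151, q_5 = 2*11 + 8 = 30.
Check: 1151^2 - 1472*30^2 = 1324801 - 1324800 = 1, so (x, y) = (1151, 30) solves the equation, and by the theorem it is the least positive solution.

(x, y) = (1151, 30)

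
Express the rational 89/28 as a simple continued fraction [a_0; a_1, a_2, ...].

[3; 5, 1, 1, 2]

Run the Euclidean algorithm on 89 and 28; the successive quotients are the partial quotients a_0, a_1, ... (each step inverts the fractional part left over by the previous one):
  89 = 3*28 + 5, so a_0 = 3.
  28 = 5*5 + 3, so a_1 = 5.
  5 = 1*3 + 2, so a_2 = 1.
  3 = 1*2 + 1, so a_3 = 1.
  2 = 2*1 + 0, so a_4 = 2.
The remainder reaches 0 after 5 divisions, so the expansion has 5 partial quotients, read off in order.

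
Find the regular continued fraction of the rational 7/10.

[0; 1, 2, 3]

Run the Euclidean algorithm on 7 and 10; the successive quotients are the partial quotients a_0, a_1, ... (each step inverts the fractional part left over by the previous one):
  7 = 0*10 + 7, so a_0 = 0.
  10 = 1*7 + 3, so a_1 = 1.
  7 = 2*3 + 1, so a_2 = 2.
  3 = 3*1 + 0, so a_3 = 3.
The remainder reaches 0 after 4 divisions, so the expansion has 4 partial quotients, read off in order.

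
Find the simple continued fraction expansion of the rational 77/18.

Run the Euclidean algorithm on 77 and 18; the successive quotients are the partial quotients a_0, a_1, ... (each step inverts the fractional part left over by the previous one):
  77 = 4*18 + 5, so a_0 = 4.
  18 = 3*5 + 3, so a_1 = 3.
  5 = 1*3 + 2, so a_2 = 1.
  3 = 1*2 + 1, so a_3 = 1.
  2 = 2*1 + 0, so a_4 = 2.
The remainder reaches 0 after 5 divisions, so the expansion has 5 partial quotients, read off in order.

[4; 3, 1, 1, 2]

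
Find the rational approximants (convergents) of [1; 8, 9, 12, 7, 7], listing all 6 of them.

1/1, 9/8, 82/73, 993/884, 7033/6261, 50224/44711

Using the convergent recurrence p_i = a_i*p_{i-1} + p_{i-2}, q_i = a_i*q_{i-1} + q_{i-2} with p_{-2}=0, p_{-1}=1, q_{-2}=1, q_{-1}=0:
  i=0: a_0=1, p_0 = 1*1 + 0 = 1, q_0 = 1*0 + 1 = 1.
  i=1: a_1=8, p_1 = 8*1 + 1 = 9, q_1 = 8*1 + 0 = 8.
  i=2: a_2=9, p_2 = 9*9 + 1 = 82, q_2 = 9*8 + 1 = 73.
  i=3: a_3=12, p_3 = 12*82 + 9 = 993, q_3 = 12*73 + 8 = 884.
  i=4: a_4=7, p_4 = 7*993 + 82 = 7033, q_4 = 7*884 + 73 = 6261.
  i=5: a_5=7, p_5 = 7*7033 + 993 = 50224, q_5 = 7*6261 + 884 = 44711.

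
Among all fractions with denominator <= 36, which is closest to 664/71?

159/17

Expand x = 664/71 as a continued fraction with the Euclidean algorithm:
  664 = 9*71 + 25, so a_0 = 9.
  71 = 2*25 + 21, so a_1 = 2.
  25 = 1*21 + 4, so a_2 = 1.
  21 = 5*4 + 1, so a_3 = 5.
  4 = 4*1 + 0, so a_4 = 4.
so x = [9; 2, 1, 5, 4].
Convergents (p_i = a_i*p_{i-1} + p_{i-2}, q_i = a_i*q_{i-1} + q_{i-2} with p_{-2}=0, p_{-1}=1, q_{-2}=1, q_{-1}=0), until the denominator exceeds 36:
  i=0: a_0=9, p_0 = 9*1 + 0 = 9, q_0 = 9*0 + 1 = 1.
  i=1: a_1=2, p_1 = 2*9 + 1 = 19, q_1 = 2*1 + 0 = 2.
  i=2: a_2=1, p_2 = 1*19 + 9 = 28, q_2 = 1*2 + 1 = 3.
  i=3: a_3=5, p_3 = 5*28 + 19 = 159, q_3 = 5*3 + 2 = 17.
  i=4: a_4=4, p_4 = 4*159 + 28 = 664, q_4 = 4*17 + 3 = 71.
q_4 = 71 > 36, so the last convergent with denominator <= 36 is p_3/q_3 = 159/17.
The closest fraction with denominator <= 36 is either p_3/q_3 or the intermediate fraction (k*p_3 + p_2)/(k*q_3 + q_2) with the largest k >= 1 whose denominator stays <= 36; these approach x as k grows, and every other convergent or intermediate fraction in range is farther away.
Largest k: floor((36 - q_2)/q_3) = floor((36 - 3)/17) = 1.
That gives (1*159 + 28)/(1*17 + 3) = 187/20.
Compare the errors: |x - 159/17| = |664*17 - 159*71|/(71*17) = 1/1207, and |x - 187/20| = |664*20 - 187*71|/(71*20) = 3/1420.
Cross-multiplying, 1*1420 = 1420 < 3621 = 3*1207, so 1/1207 is smaller: the convergent 159/17 is closer to x than 187/20.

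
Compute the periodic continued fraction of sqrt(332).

[18; (4, 1, 1, 8, 1, 1, 4, 36)]

Write x_i = (sqrt(332) + m_i)/d_i with (m_0, d_0) = (0, 1). a_0 = floor(sqrt(332)) = 18, since 18^2 = 324 <= 332 < 361 = 19^2.
Iterate m_{i+1} = d_i*a_i - m_i, d_{i+1} = (332 - m_{i+1}^2)/d_i, a_{i+1} = floor((a_0 + m_{i+1})/d_{i+1}):
  m_1 = 1*18 - 0 = 18, d_1 = (332 - 18^2)/1 = 8/1 = 8, a_1 = floor((18 + 18)/8) = 4.
  m_2 = 8*4 - 18 = 14, d_2 = (332 - 14^2)/8 = 136/8 = 17, a_2 = floor((18 + 14)/17) = 1.
  m_3 = 17*1 - 14 = 3, d_3 = (332 - 3^2)/17 = 323/17 = 19, a_3 = floor((18 + 3)/19) = 1.
  m_4 = 19*1 - 3 = 16, d_4 = (332 - 16^2)/19 = 76/19 = 4, a_4 = floor((18 + 16)/4) = 8.
  m_5 = 4*8 - 16 = 16, d_5 = (332 - 16^2)/4 = 76/4 = 19, a_5 = floor((18 + 16)/19) = 1.
  m_6 = 19*1 - 16 = 3, d_6 = (332 - 3^2)/19 = 323/19 = 17, a_6 = floor((18 + 3)/17) = 1.
  m_7 = 17*1 - 3 = 14, d_7 = (332 - 14^2)/17 = 136/17 = 8, a_7 = floor((18 + 14)/8) = 4.
  m_8 = 8*4 - 14 = 18, d_8 = (332 - 18^2)/8 = 8/8 = 1, a_8 = floor((18 + 18)/1) = 36.
  m_9 = 1*36 - 18 = 18, d_9 = (332 - 18^2)/1 = 8/1 = 8: (m_9, d_9) = (m_1, d_1) = (18, 8), so from here the quotients repeat a_1, ..., a_8; the period length is 8.
Hence the expansion of sqrt(332) is a_0 = 18 followed by the repeating block 4, 1, 1, 8, 1, 1, 4, 36 (period 8).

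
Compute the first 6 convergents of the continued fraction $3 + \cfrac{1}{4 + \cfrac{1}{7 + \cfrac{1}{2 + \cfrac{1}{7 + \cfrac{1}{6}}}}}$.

Using the convergent recurrence p_i = a_i*p_{i-1} + p_{i-2}, q_i = a_i*q_{i-1} + q_{i-2} with p_{-2}=0, p_{-1}=1, q_{-2}=1, q_{-1}=0:
  i=0: a_0=3, p_0 = 3*1 + 0 = 3, q_0 = 3*0 + 1 = 1.
  i=1: a_1=4, p_1 = 4*3 + 1 = 13, q_1 = 4*1 + 0 = 4.
  i=2: a_2=7, p_2 = 7*13 + 3 = 94, q_2 = 7*4 + 1 = 29.
  i=3: a_3=2, p_3 = 2*94 + 13 = 201, q_3 = 2*29 + 4 = 62.
  i=4: a_4=7, p_4 = 7*201 + 94 = 1501, q_4 = 7*62 + 29 = 463.
  i=5: a_5=6, p_5 = 6*1501 + 201 = 9207, q_5 = 6*463 + 62 = 2840.

3/1, 13/4, 94/29, 201/62, 1501/463, 9207/2840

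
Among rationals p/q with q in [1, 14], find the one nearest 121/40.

Expand x = 121/40 as a continued fraction with the Euclidean algorithm:
  121 = 3*40 + 1, so a_0 = 3.
  40 = 40*1 + 0, so a_1 = 40.
so x = [3; 40].
Convergents (p_i = a_i*p_{i-1} + p_{i-2}, q_i = a_i*q_{i-1} + q_{i-2} with p_{-2}=0, p_{-1}=1, q_{-2}=1, q_{-1}=0), until the denominator exceeds 14:
  i=0: a_0=3, p_0 = 3*1 + 0 = 3, q_0 = 3*0 + 1 = 1.
  i=1: a_1=40, p_1 = 40*3 + 1 = 121, q_1 = 40*1 + 0 = 40.
q_1 = 40 > 14, so the last convergent with denominator <= 14 is p_0/q_0 = 3/1.
The closest fraction with denominator <= 14 is either p_0/q_0 or the intermediate fraction (k*p_0 + p_{-1})/(k*q_0 + q_{-1}) with the largest k >= 1 whose denominator stays <= 14; these approach x as k grows, and every other convergent or intermediate fraction in range is farther away.
Largest k: floor((14 - q_{-1})/q_0) = floor((14 - 0)/1) = 14 (using the seeds p_{-1} = 1, q_{-1} = 0).
That gives (14*3 + 1)/(14*1 + 0) = 43/14.
Compare the errors: |x - 3/1| = |121*1 - 3*40|/(40*1) = 1/40, and |x - 43/14| = |121*14 - 43*40|/(40*14) = 26/560.
Cross-multiplying, 1*560 = 560 < 1040 = 26*40, so 1/40 is smaller: the convergent 3/1 is closer to x than 43/14.

3/1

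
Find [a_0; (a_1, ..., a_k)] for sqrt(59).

Write x_i = (sqrt(59) + m_i)/d_i with (m_0, d_0) = (0, 1). a_0 = floor(sqrt(59)) = 7, since 7^2 = 49 <= 59 < 64 = 8^2.
Iterate m_{i+1} = d_i*a_i - m_i, d_{i+1} = (59 - m_{i+1}^2)/d_i, a_{i+1} = floor((a_0 + m_{i+1})/d_{i+1}):
  m_1 = 1*7 - 0 = 7, d_1 = (59 - 7^2)/1 = 10/1 = 10, a_1 = floor((7 + 7)/10) = 1.
  m_2 = 10*1 - 7 = 3, d_2 = (59 - 3^2)/10 = 50/10 = 5, a_2 = floor((7 + 3)/5) = 2.
  m_3 = 5*2 - 3 = 7, d_3 = (59 - 7^2)/5 = 10/5 = 2, a_3 = floor((7 + 7)/2) = 7.
  m_4 = 2*7 - 7 = 7, d_4 = (59 - 7^2)/2 = 10/2 = 5, a_4 = floor((7 + 7)/5) = 2.
  m_5 = 5*2 - 7 = 3, d_5 = (59 - 3^2)/5 = 50/5 = 10, a_5 = floor((7 + 3)/10) = 1.
  m_6 = 10*1 - 3 = 7, d_6 = (59 - 7^2)/10 = 10/10 = 1, a_6 = floor((7 + 7)/1) = 14.
  m_7 = 1*14 - 7 = 7, d_7 = (59 - 7^2)/1 = 10/1 = 10: (m_7, d_7) = (m_1, d_1) = (7, 10), so from here the quotients repeat a_1, ..., a_6; the period length is 6.
Hence the expansion of sqrt(59) is a_0 = 7 followed by the repeating block 1, 2, 7, 2, 1, 14 (period 6).

[7; (1, 2, 7, 2, 1, 14)]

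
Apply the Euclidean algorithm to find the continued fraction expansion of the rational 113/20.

[5; 1, 1, 1, 6]

Run the Euclidean algorithm on 113 and 20; the successive quotients are the partial quotients a_0, a_1, ... (each step inverts the fractional part left over by the previous one):
  113 = 5*20 + 13, so a_0 = 5.
  20 = 1*13 + 7, so a_1 = 1.
  13 = 1*7 + 6, so a_2 = 1.
  7 = 1*6 + 1, so a_3 = 1.
  6 = 6*1 + 0, so a_4 = 6.
The remainder reaches 0 after 5 divisions, so the expansion has 5 partial quotients, read off in order.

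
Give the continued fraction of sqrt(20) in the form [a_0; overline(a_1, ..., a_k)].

Write x_i = (sqrt(20) + m_i)/d_i with (m_0, d_0) = (0, 1). a_0 = floor(sqrt(20)) = 4, since 4^2 = 16 <= 20 < 25 = 5^2.
Iterate m_{i+1} = d_i*a_i - m_i, d_{i+1} = (20 - m_{i+1}^2)/d_i, a_{i+1} = floor((a_0 + m_{i+1})/d_{i+1}):
  m_1 = 1*4 - 0 = 4, d_1 = (20 - 4^2)/1 = 4/1 = 4, a_1 = floor((4 + 4)/4) = 2.
  m_2 = 4*2 - 4 = 4, d_2 = (20 - 4^2)/4 = 4/4 = 1, a_2 = floor((4 + 4)/1) = 8.
  m_3 = 1*8 - 4 = 4, d_3 = (20 - 4^2)/1 = 4/1 = 4: (m_3, d_3) = (m_1, d_1) = (4, 4), so from here the quotients repeat a_1, a_2; the period length is 2.
Hence the expansion of sqrt(20) is a_0 = 4 followed by the repeating block 2, 8 (period 2).

[4; overline(2, 8)]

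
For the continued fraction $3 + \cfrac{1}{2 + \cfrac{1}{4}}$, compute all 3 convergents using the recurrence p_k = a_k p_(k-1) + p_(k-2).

Using the convergent recurrence p_i = a_i*p_{i-1} + p_{i-2}, q_i = a_i*q_{i-1} + q_{i-2} with p_{-2}=0, p_{-1}=1, q_{-2}=1, q_{-1}=0:
  i=0: a_0=3, p_0 = 3*1 + 0 = 3, q_0 = 3*0 + 1 = 1.
  i=1: a_1=2, p_1 = 2*3 + 1 = 7, q_1 = 2*1 + 0 = 2.
  i=2: a_2=4, p_2 = 4*7 + 3 = 31, q_2 = 4*2 + 1 = 9.

3/1, 7/2, 31/9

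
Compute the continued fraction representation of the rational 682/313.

Run the Euclidean algorithm on 682 and 313; the successive quotients are the partial quotients a_0, a_1, ... (each step inverts the fractional part left over by the previous one):
  682 = 2*313 + 56, so a_0 = 2.
  313 = 5*56 + 33, so a_1 = 5.
  56 = 1*33 + 23, so a_2 = 1.
  33 = 1*23 + 10, so a_3 = 1.
  23 = 2*10 + 3, so a_4 = 2.
  10 = 3*3 + 1, so a_5 = 3.
  3 = 3*1 + 0, so a_6 = 3.
The remainder reaches 0 after 7 divisions, so the expansion has 7 partial quotients, read off in order.

[2; 5, 1, 1, 2, 3, 3]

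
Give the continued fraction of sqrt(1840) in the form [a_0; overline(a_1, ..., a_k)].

Write x_i = (sqrt(1840) + m_i)/d_i with (m_0, d_0) = (0, 1). a_0 = floor(sqrt(1840)) = 42, since 42^2 = 1764 <= 1840 < 1849 = 43^2.
Iterate m_{i+1} = d_i*a_i - m_i, d_{i+1} = (1840 - m_{i+1}^2)/d_i, a_{i+1} = floor((a_0 + m_{i+1})/d_{i+1}):
  m_1 = 1*42 - 0 = 42, d_1 = (1840 - 42^2)/1 = 76/1 = 76, a_1 = floor((42 + 42)/76) = 1.
  m_2 = 76*1 - 42 = 34, d_2 = (1840 - 34^2)/76 = 684/76 = 9, a_2 = floor((42 + 34)/9) = 8.
  m_3 = 9*8 - 34 = 38, d_3 = (1840 - 38^2)/9 = 396/9 = 44, a_3 = floor((42 + 38)/44) = 1.
  m_4 = 44*1 - 38 = 6, d_4 = (1840 - 6^2)/44 = 1804/44 = 41, a_4 = floor((42 + 6)/41) = 1.
  m_5 = 41*1 - 6 = 35, d_5 = (1840 - 35^2)/41 = 615/41 = 15, a_5 = floor((42 + 35)/15) = 5.
  m_6 = 15*5 - 35 = 40, d_6 = (1840 - 40^2)/15 = 240/15 = 16, a_6 = floor((42 + 40)/16) = 5.
  m_7 = 16*5 - 40 = 40, d_7 = (1840 - 40^2)/16 = 240/16 = 15, a_7 = floor((42 + 40)/15) = 5.
  m_8 = 15*5 - 40 = 35, d_8 = (1840 - 35^2)/15 = 615/15 = 41, a_8 = floor((42 + 35)/41) = 1.
  m_9 = 41*1 - 35 = 6, d_9 = (1840 - 6^2)/41 = 1804/41 = 44, a_9 = floor((42 + 6)/44) = 1.
  m_10 = 44*1 - 6 = 38, d_10 = (1840 - 38^2)/44 = 396/44 = 9, a_10 = floor((42 + 38)/9) = 8.
  m_11 = 9*8 - 38 = 34, d_11 = (1840 - 34^2)/9 = 684/9 = 76, a_11 = floor((42 + 34)/76) = 1.
  m_12 = 76*1 - 34 = 42, d_12 = (1840 - 42^2)/76 = 76/76 = 1, a_12 = floor((42 + 42)/1) = 84.
  m_13 = 1*84 - 42 = 42, d_13 = (1840 - 42^2)/1 = 76/1 = 76: (m_13, d_13) = (m_1, d_1) = (42, 76), so from here the quotients repeat a_1, ..., a_12; the period length is 12.
Hence the expansion of sqrt(1840) is a_0 = 42 followed by the repeating block 1, 8, 1, 1, 5, 5, 5, 1, 1, 8, 1, 84 (period 12).

[42; overline(1, 8, 1, 1, 5, 5, 5, 1, 1, 8, 1, 84)]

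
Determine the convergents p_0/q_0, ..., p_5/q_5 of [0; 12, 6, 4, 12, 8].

Using the convergent recurrence p_i = a_i*p_{i-1} + p_{i-2}, q_i = a_i*q_{i-1} + q_{i-2} with p_{-2}=0, p_{-1}=1, q_{-2}=1, q_{-1}=0:
  i=0: a_0=0, p_0 = 0*1 + 0 = 0, q_0 = 0*0 + 1 = 1.
  i=1: a_1=12, p_1 = 12*0 + 1 = 1, q_1 = 12*1 + 0 = 12.
  i=2: a_2=6, p_2 = 6*1 + 0 = 6, q_2 = 6*12 + 1 = 73.
  i=3: a_3=4, p_3 = 4*6 + 1 = 25, q_3 = 4*73 + 12 = 304.
  i=4: a_4=12, p_4 = 12*25 + 6 = 306, q_4 = 12*304 + 73 = 3721.
  i=5: a_5=8, p_5 = 8*306 + 25 = 2473, q_5 = 8*3721 + 304 = 30072.

0/1, 1/12, 6/73, 25/304, 306/3721, 2473/30072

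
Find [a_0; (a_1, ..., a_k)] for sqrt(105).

[10; (4, 20)]

Write x_i = (sqrt(105) + m_i)/d_i with (m_0, d_0) = (0, 1). a_0 = floor(sqrt(105)) = 10, since 10^2 = 100 <= 105 < 121 = 11^2.
Iterate m_{i+1} = d_i*a_i - m_i, d_{i+1} = (105 - m_{i+1}^2)/d_i, a_{i+1} = floor((a_0 + m_{i+1})/d_{i+1}):
  m_1 = 1*10 - 0 = 10, d_1 = (105 - 10^2)/1 = 5/1 = 5, a_1 = floor((10 + 10)/5) = 4.
  m_2 = 5*4 - 10 = 10, d_2 = (105 - 10^2)/5 = 5/5 = 1, a_2 = floor((10 + 10)/1) = 20.
  m_3 = 1*20 - 10 = 10, d_3 = (105 - 10^2)/1 = 5/1 = 5: (m_3, d_3) = (m_1, d_1) = (10, 5), so from here the quotients repeat a_1, a_2; the period length is 2.
Hence the expansion of sqrt(105) is a_0 = 10 followed by the repeating block 4, 20 (period 2).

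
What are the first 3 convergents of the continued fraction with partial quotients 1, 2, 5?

Using the convergent recurrence p_i = a_i*p_{i-1} + p_{i-2}, q_i = a_i*q_{i-1} + q_{i-2} with p_{-2}=0, p_{-1}=1, q_{-2}=1, q_{-1}=0:
  i=0: a_0=1, p_0 = 1*1 + 0 = 1, q_0 = 1*0 + 1 = 1.
  i=1: a_1=2, p_1 = 2*1 + 1 = 3, q_1 = 2*1 + 0 = 2.
  i=2: a_2=5, p_2 = 5*3 + 1 = 16, q_2 = 5*2 + 1 = 11.

1/1, 3/2, 16/11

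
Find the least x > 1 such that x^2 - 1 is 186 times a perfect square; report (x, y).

(x, y) = (7501, 550)

First expand sqrt(186) as a continued fraction. With x_i = (sqrt(186) + m_i)/d_i and (m_0, d_0) = (0, 1): a_0 = floor(sqrt(186)) = 13, since 13^2 = 169 <= 186 < 196 = 14^2.
Iterate m_{i+1} = d_i*a_i - m_i, d_{i+1} = (186 - m_{i+1}^2)/d_i, a_{i+1} = floor((a_0 + m_{i+1})/d_{i+1}):
  m_1 = 1*13 - 0 = 13, d_1 = (186 - 13^2)/1 = 17/1 = 17, a_1 = floor((13 + 13)/17) = 1.
  m_2 = 17*1 - 13 = 4, d_2 = (186 - 4^2)/17 = 170/17 = 10, a_2 = floor((13 + 4)/10) = 1.
  m_3 = 10*1 - 4 = 6, d_3 = (186 - 6^2)/10 = 150/10 = 15, a_3 = floor((13 + 6)/15) = 1.
  m_4 = 15*1 - 6 = 9, d_4 = (186 - 9^2)/15 = 105/15 = 7, a_4 = floor((13 + 9)/7) = 3.
  m_5 = 7*3 - 9 = 12, d_5 = (186 - 12^2)/7 = 42/7 = 6, a_5 = floor((13 + 12)/6) = 4.
  m_6 = 6*4 - 12 = 12, d_6 = (186 - 12^2)/6 = 42/6 = 7, a_6 = floor((13 + 12)/7) = 3.
  m_7 = 7*3 - 12 = 9, d_7 = (186 - 9^2)/7 = 105/7 = 15, a_7 = floor((13 + 9)/15) = 1.
  m_8 = 15*1 - 9 = 6, d_8 = (186 - 6^2)/15 = 150/15 = 10, a_8 = floor((13 + 6)/10) = 1.
  m_9 = 10*1 - 6 = 4, d_9 = (186 - 4^2)/10 = 170/10 = 17, a_9 = floor((13 + 4)/17) = 1.
  m_10 = 17*1 - 4 = 13, d_10 = (186 - 13^2)/17 = 17/17 = 1, a_10 = floor((13 + 13)/1) = 26.
  m_11 = 1*26 - 13 = 13, d_11 = (186 - 13^2)/1 = 17/1 = 17: (m_11, d_11) = (m_1, d_1) = (13, 17), so from here the quotients repeat a_1, ..., a_10; the period length is 10.
So sqrt(186) = [13; (1, 1, 1, 3, 4, 3, 1, 1, 1, 26)] with period length k = 10.
k is even, so the fundamental solution of x^2 - 186y^2 = 1 is (p_{k-1}, q_{k-1}) = (p_9, q_9); compute convergents through index 9.
Convergents (p_i = a_i*p_{i-1} + p_{i-2}, q_i = a_i*q_{i-1} + q_{i-2} with p_{-2}=0, p_{-1}=1, q_{-2}=1, q_{-1}=0):
  i=0: a_0=13, p_0 = 13*1 + 0 = 13, q_0 = 13*0 + 1 = 1.
  i=1: a_1=1, p_1 = 1*13 + 1 = 14, q_1 = 1*1 + 0 = 1.
  i=2: a_2=1, p_2 = 1*14 + 13 = 27, q_2 = 1*1 + 1 = 2.
  i=3: a_3=1, p_3 = 1*27 + 14 = 41, q_3 = 1*2 + 1 = 3.
  i=4: a_4=3, p_4 = 3*41 + 27 = 150, q_4 = 3*3 + 2 = 11.
  i=5: a_5=4, p_5 = 4*150 + 41 = 641, q_5 = 4*11 + 3 = 47.
  i=6: a_6=3, p_6 = 3*641 + 150 = 2073, q_6 = 3*47 + 11 = 152.
  i=7: a_7=1, p_7 = 1*2073 + 641 = 2714, q_7 = 1*152 + 47 = 199.
  i=8: a_8=1, p_8 = 1*2714 + 2073 = 4787, q_8 = 1*199 + 152 = 351.
  i=9: a_9=1, p_9 = 1*4787 + 2714 = 7501, q_9 = 1*351 + 199 = 550.
Check: 7501^2 - 186*550^2 = 56265001 - 56265000 = 1, so (x, y) = (7501, 550) solves the equation, and by the theorem it is the least positive solution.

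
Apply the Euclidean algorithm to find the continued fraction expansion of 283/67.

Run the Euclidean algorithm on 283 and 67; the successive quotients are the partial quotients a_0, a_1, ... (each step inverts the fractional part left over by the previous one):
  283 = 4*67 + 15, so a_0 = 4.
  67 = 4*15 + 7, so a_1 = 4.
  15 = 2*7 + 1, so a_2 = 2.
  7 = 7*1 + 0, so a_3 = 7.
The remainder reaches 0 after 4 divisions, so the expansion has 4 partial quotients, read off in order.

[4; 4, 2, 7]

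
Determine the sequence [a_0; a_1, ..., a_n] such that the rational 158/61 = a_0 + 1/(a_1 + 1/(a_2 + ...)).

[2; 1, 1, 2, 3, 1, 2]

Run the Euclidean algorithm on 158 and 61; the successive quotients are the partial quotients a_0, a_1, ... (each step inverts the fractional part left over by the previous one):
  158 = 2*61 + 36, so a_0 = 2.
  61 = 1*36 + 25, so a_1 = 1.
  36 = 1*25 + 11, so a_2 = 1.
  25 = 2*11 + 3, so a_3 = 2.
  11 = 3*3 + 2, so a_4 = 3.
  3 = 1*2 + 1, so a_5 = 1.
  2 = 2*1 + 0, so a_6 = 2.
The remainder reaches 0 after 7 divisions, so the expansion has 7 partial quotients, read off in order.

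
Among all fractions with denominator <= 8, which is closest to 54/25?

13/6

Expand x = 54/25 as a continued fraction with the Euclidean algorithm:
  54 = 2*25 + 4, so a_0 = 2.
  25 = 6*4 + 1, so a_1 = 6.
  4 = 4*1 + 0, so a_2 = 4.
so x = [2; 6, 4].
Convergents (p_i = a_i*p_{i-1} + p_{i-2}, q_i = a_i*q_{i-1} + q_{i-2} with p_{-2}=0, p_{-1}=1, q_{-2}=1, q_{-1}=0), until the denominator exceeds 8:
  i=0: a_0=2, p_0 = 2*1 + 0 = 2, q_0 = 2*0 + 1 = 1.
  i=1: a_1=6, p_1 = 6*2 + 1 = 13, q_1 = 6*1 + 0 = 6.
  i=2: a_2=4, p_2 = 4*13 + 2 = 54, q_2 = 4*6 + 1 = 25.
q_2 = 25 > 8, so the last convergent with denominator <= 8 is p_1/q_1 = 13/6.
The closest fraction with denominator <= 8 is either p_1/q_1 or the intermediate fraction (k*p_1 + p_0)/(k*q_1 + q_0) with the largest k >= 1 whose denominator stays <= 8; these approach x as k grows, and every other convergent or intermediate fraction in range is farther away.
Largest k: floor((8 - q_0)/q_1) = floor((8 - 1)/6) = 1.
That gives (1*13 + 2)/(1*6 + 1) = 15/7.
Compare the errors: |x - 13/6| = |54*6 - 13*25|/(25*6) = 1/150, and |x - 15/7| = |54*7 - 15*25|/(25*7) = 3/175.
Cross-multiplying, 1*175 = 175 < 450 = 3*150, so 1/150 is smaller: the convergent 13/6 is closer to x than 15/7.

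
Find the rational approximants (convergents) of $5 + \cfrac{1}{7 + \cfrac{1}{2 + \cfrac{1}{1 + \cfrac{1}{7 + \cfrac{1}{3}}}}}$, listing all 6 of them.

Using the convergent recurrence p_i = a_i*p_{i-1} + p_{i-2}, q_i = a_i*q_{i-1} + q_{i-2} with p_{-2}=0, p_{-1}=1, q_{-2}=1, q_{-1}=0:
  i=0: a_0=5, p_0 = 5*1 + 0 = 5, q_0 = 5*0 + 1 = 1.
  i=1: a_1=7, p_1 = 7*5 + 1 = 36, q_1 = 7*1 + 0 = 7.
  i=2: a_2=2, p_2 = 2*36 + 5 = 77, q_2 = 2*7 + 1 = 15.
  i=3: a_3=1, p_3 = 1*77 + 36 = 113, q_3 = 1*15 + 7 = 22.
  i=4: a_4=7, p_4 = 7*113 + 77 = 868, q_4 = 7*22 + 15 = 169.
  i=5: a_5=3, p_5 = 3*868 + 113 = 2717, q_5 = 3*169 + 22 = 529.

5/1, 36/7, 77/15, 113/22, 868/169, 2717/529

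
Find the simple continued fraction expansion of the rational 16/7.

Run the Euclidean algorithm on 16 and 7; the successive quotients are the partial quotients a_0, a_1, ... (each step inverts the fractional part left over by the previous one):
  16 = 2*7 + 2, so a_0 = 2.
  7 = 3*2 + 1, so a_1 = 3.
  2 = 2*1 + 0, so a_2 = 2.
The remainder reaches 0 after 3 divisions, so the expansion has 3 partial quotients, read off in order.

[2; 3, 2]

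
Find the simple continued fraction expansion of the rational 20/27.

[0; 1, 2, 1, 6]

Run the Euclidean algorithm on 20 and 27; the successive quotients are the partial quotients a_0, a_1, ... (each step inverts the fractional part left over by the previous one):
  20 = 0*27 + 20, so a_0 = 0.
  27 = 1*20 + 7, so a_1 = 1.
  20 = 2*7 + 6, so a_2 = 2.
  7 = 1*6 + 1, so a_3 = 1.
  6 = 6*1 + 0, so a_4 = 6.
The remainder reaches 0 after 5 divisions, so the expansion has 5 partial quotients, read off in order.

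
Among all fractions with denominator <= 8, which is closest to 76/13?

Expand x = 76/13 as a continued fraction with the Euclidean algorithm:
  76 = 5*13 + 11, so a_0 = 5.
  13 = 1*11 + 2, so a_1 = 1.
  11 = 5*2 + 1, so a_2 = 5.
  2 = 2*1 + 0, so a_3 = 2.
so x = [5; 1, 5, 2].
Convergents (p_i = a_i*p_{i-1} + p_{i-2}, q_i = a_i*q_{i-1} + q_{i-2} with p_{-2}=0, p_{-1}=1, q_{-2}=1, q_{-1}=0), until the denominator exceeds 8:
  i=0: a_0=5, p_0 = 5*1 + 0 = 5, q_0 = 5*0 + 1 = 1.
  i=1: a_1=1, p_1 = 1*5 + 1 = 6, q_1 = 1*1 + 0 = 1.
  i=2: a_2=5, p_2 = 5*6 + 5 = 35, q_2 = 5*1 + 1 = 6.
  i=3: a_3=2, p_3 = 2*35 + 6 = 76, q_3 = 2*6 + 1 = 13.
q_3 = 13 > 8, so the last convergent with denominator <= 8 is p_2/q_2 = 35/6.
The closest fraction with denominator <= 8 is either p_2/q_2 or the intermediate fraction (k*p_2 + p_1)/(k*q_2 + q_1) with the largest k >= 1 whose denominator stays <= 8; these approach x as k grows, and every other convergent or intermediate fraction in range is farther away.
Largest k: floor((8 - q_1)/q_2) = floor((8 - 1)/6) = 1.
That gives (1*35 + 6)/(1*6 + 1) = 41/7.
Compare the errors: |x - 35/6| = |76*6 - 35*13|/(13*6) = 1/78, and |x - 41/7| = |76*7 - 41*13|/(13*7) = 1/91.
Cross-multiplying, 1*78 = 78 < 91 = 1*91, so 1/91 is smaller: the intermediate fraction 41/7 is closer to x than 35/6.

41/7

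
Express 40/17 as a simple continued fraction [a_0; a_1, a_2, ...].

[2; 2, 1, 5]

Run the Euclidean algorithm on 40 and 17; the successive quotients are the partial quotients a_0, a_1, ... (each step inverts the fractional part left over by the previous one):
  40 = 2*17 + 6, so a_0 = 2.
  17 = 2*6 + 5, so a_1 = 2.
  6 = 1*5 + 1, so a_2 = 1.
  5 = 5*1 + 0, so a_3 = 5.
The remainder reaches 0 after 4 divisions, so the expansion has 4 partial quotients, read off in order.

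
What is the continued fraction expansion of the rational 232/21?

[11; 21]

Run the Euclidean algorithm on 232 and 21; the successive quotients are the partial quotients a_0, a_1, ... (each step inverts the fractional part left over by the previous one):
  232 = 11*21 + 1, so a_0 = 11.
  21 = 21*1 + 0, so a_1 = 21.
The remainder reaches 0 after 2 divisions, so the expansion has 2 partial quotients, read off in order.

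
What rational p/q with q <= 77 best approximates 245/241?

Expand x = 245/241 as a continued fraction with the Euclidean algorithm:
  245 = 1*241 + 4, so a_0 = 1.
  241 = 60*4 + 1, so a_1 = 60.
  4 = 4*1 + 0, so a_2 = 4.
so x = [1; 60, 4].
Convergents (p_i = a_i*p_{i-1} + p_{i-2}, q_i = a_i*q_{i-1} + q_{i-2} with p_{-2}=0, p_{-1}=1, q_{-2}=1, q_{-1}=0), until the denominator exceeds 77:
  i=0: a_0=1, p_0 = 1*1 + 0 = 1, q_0 = 1*0 + 1 = 1.
  i=1: a_1=60, p_1 = 60*1 + 1 = 61, q_1 = 60*1 + 0 = 60.
  i=2: a_2=4, p_2 = 4*61 + 1 = 245, q_2 = 4*60 + 1 = 241.
q_2 = 241 > 77, so the last convergent with denominator <= 77 is p_1/q_1 = 61/60.
The closest fraction with denominator <= 77 is either p_1/q_1 or the intermediate fraction (k*p_1 + p_0)/(k*q_1 + q_0) with the largest k >= 1 whose denominator stays <= 77; these approach x as k grows, and every other convergent or intermediate fraction in range is farther away.
Largest k: floor((77 - q_0)/q_1) = floor((77 - 1)/60) = 1.
That gives (1*61 + 1)/(1*60 + 1) = 62/61.
Compare the errors: |x - 61/60| = |245*60 - 61*241|/(241*60) = 1/14460, and |x - 62/61| = |245*61 - 62*241|/(241*61) = 3/14701.
Cross-multiplying, 1*14701 = 14701 < 43380 = 3*14460, so 1/14460 is smaller: the convergent 61/60 is closer to x than 62/61.

61/60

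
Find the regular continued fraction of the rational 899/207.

[4; 2, 1, 10, 1, 5]

Run the Euclidean algorithm on 899 and 207; the successive quotients are the partial quotients a_0, a_1, ... (each step inverts the fractional part left over by the previous one):
  899 = 4*207 + 71, so a_0 = 4.
  207 = 2*71 + 65, so a_1 = 2.
  71 = 1*65 + 6, so a_2 = 1.
  65 = 10*6 + 5, so a_3 = 10.
  6 = 1*5 + 1, so a_4 = 1.
  5 = 5*1 + 0, so a_5 = 5.
The remainder reaches 0 after 6 divisions, so the expansion has 6 partial quotients, read off in order.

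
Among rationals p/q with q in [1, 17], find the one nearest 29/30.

Expand x = 29/30 as a continued fraction with the Euclidean algorithm:
  29 = 0*30 + 29, so a_0 = 0.
  30 = 1*29 + 1, so a_1 = 1.
  29 = 29*1 + 0, so a_2 = 29.
so x = [0; 1, 29].
Convergents (p_i = a_i*p_{i-1} + p_{i-2}, q_i = a_i*q_{i-1} + q_{i-2} with p_{-2}=0, p_{-1}=1, q_{-2}=1, q_{-1}=0), until the denominator exceeds 17:
  i=0: a_0=0, p_0 = 0*1 + 0 = 0, q_0 = 0*0 + 1 = 1.
  i=1: a_1=1, p_1 = 1*0 + 1 = 1, q_1 = 1*1 + 0 = 1.
  i=2: a_2=29, p_2 = 29*1 + 0 = 29, q_2 = 29*1 + 1 = 30.
q_2 = 30 > 17, so the last convergent with denominator <= 17 is p_1/q_1 = 1/1.
The closest fraction with denominator <= 17 is either p_1/q_1 or the intermediate fraction (k*p_1 + p_0)/(k*q_1 + q_0) with the largest k >= 1 whose denominator stays <= 17; these approach x as k grows, and every other convergent or intermediate fraction in range is farther away.
Largest k: floor((17 - q_0)/q_1) = floor((17 - 1)/1) = 16.
That gives (16*1 + 0)/(16*1 + 1) = 16/17.
Compare the errors: |x - 1/1| = |29*1 - 1*30|/(30*1) = 1/30, and |x - 16/17| = |29*17 - 16*30|/(30*17) = 13/510.
Cross-multiplying, 13*30 = 390 < 510 = 1*510, so 13/510 is smaller: the intermediate fraction 16/17 is closer to x than 1/1.

16/17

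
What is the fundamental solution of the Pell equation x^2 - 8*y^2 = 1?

First expand sqrt(8) as a continued fraction. With x_i = (sqrt(8) + m_i)/d_i and (m_0, d_0) = (0, 1): a_0 = floor(sqrt(8)) = 2, since 2^2 = 4 <= 8 < 9 = 3^2.
Iterate m_{i+1} = d_i*a_i - m_i, d_{i+1} = (8 - m_{i+1}^2)/d_i, a_{i+1} = floor((a_0 + m_{i+1})/d_{i+1}):
  m_1 = 1*2 - 0 = 2, d_1 = (8 - 2^2)/1 = 4/1 = 4, a_1 = floor((2 + 2)/4) = 1.
  m_2 = 4*1 - 2 = 2, d_2 = (8 - 2^2)/4 = 4/4 = 1, a_2 = floor((2 + 2)/1) = 4.
  m_3 = 1*4 - 2 = 2, d_3 = (8 - 2^2)/1 = 4/1 = 4: (m_3, d_3) = (m_1, d_1) = (2, 4), so from here the quotients repeat a_1, a_2; the period length is 2.
So sqrt(8) = [2; (1, 4)] with period length k = 2.
k is even, so the fundamental solution of x^2 - 8y^2 = 1 is (p_{k-1}, q_{k-1}) = (p_1, q_1); compute convergents through index 1.
Convergents (p_i = a_i*p_{i-1} + p_{i-2}, q_i = a_i*q_{i-1} + q_{i-2} with p_{-2}=0, p_{-1}=1, q_{-2}=1, q_{-1}=0):
  i=0: a_0=2, p_0 = 2*1 + 0 = 2, q_0 = 2*0 + 1 = 1.
  i=1: a_1=1, p_1 = 1*2 + 1 = 3, q_1 = 1*1 + 0 = 1.
Check: 3^2 - 8*1^2 = 9 - 8 = 1, so (x, y) = (3, 1) solves the equation, and by the theorem it is the least positive solution.

(x, y) = (3, 1)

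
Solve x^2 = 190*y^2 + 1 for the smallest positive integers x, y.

(x, y) = (52021, 3774)

First expand sqrt(190) as a continued fraction. With x_i = (sqrt(190) + m_i)/d_i and (m_0, d_0) = (0, 1): a_0 = floor(sqrt(190)) = 13, since 13^2 = 169 <= 190 < 196 = 14^2.
Iterate m_{i+1} = d_i*a_i - m_i, d_{i+1} = (190 - m_{i+1}^2)/d_i, a_{i+1} = floor((a_0 + m_{i+1})/d_{i+1}):
  m_1 = 1*13 - 0 = 13, d_1 = (190 - 13^2)/1 = 21/1 = 21, a_1 = floor((13 + 13)/21) = 1.
  m_2 = 21*1 - 13 = 8, d_2 = (190 - 8^2)/21 = 126/21 = 6, a_2 = floor((13 + 8)/6) = 3.
  m_3 = 6*3 - 8 = 10, d_3 = (190 - 10^2)/6 = 90/6 = 15, a_3 = floor((13 + 10)/15) = 1.
  m_4 = 15*1 - 10 = 5, d_4 = (190 - 5^2)/15 = 165/15 = 11, a_4 = floor((13 + 5)/11) = 1.
  m_5 = 11*1 - 5 = 6, d_5 = (190 - 6^2)/11 = 154/11 = 14, a_5 = floor((13 + 6)/14) = 1.
  m_6 = 14*1 - 6 = 8, d_6 = (190 - 8^2)/14 = 126/14 = 9, a_6 = floor((13 + 8)/9) = 2.
  m_7 = 9*2 - 8 = 10, d_7 = (190 - 10^2)/9 = 90/9 = 10, a_7 = floor((13 + 10)/10) = 2.
  m_8 = 10*2 - 10 = 10, d_8 = (190 - 10^2)/10 = 90/10 = 9, a_8 = floor((13 + 10)/9) = 2.
  m_9 = 9*2 - 10 = 8, d_9 = (190 - 8^2)/9 = 126/9 = 14, a_9 = floor((13 + 8)/14) = 1.
  m_10 = 14*1 - 8 = 6, d_10 = (190 - 6^2)/14 = 154/14 = 11, a_10 = floor((13 + 6)/11) = 1.
  m_11 = 11*1 - 6 = 5, d_11 = (190 - 5^2)/11 = 165/11 = 15, a_11 = floor((13 + 5)/15) = 1.
  m_12 = 15*1 - 5 = 10, d_12 = (190 - 10^2)/15 = 90/15 = 6, a_12 = floor((13 + 10)/6) = 3.
  m_13 = 6*3 - 10 = 8, d_13 = (190 - 8^2)/6 = 126/6 = 21, a_13 = floor((13 + 8)/21) = 1.
  m_14 = 21*1 - 8 = 13, d_14 = (190 - 13^2)/21 = 21/21 = 1, a_14 = floor((13 + 13)/1) = 26.
  m_15 = 1*26 - 13 = 13, d_15 = (190 - 13^2)/1 = 21/1 = 21: (m_15, d_15) = (m_1, d_1) = (13, 21), so from here the quotients repeat a_1, ..., a_14; the period length is 14.
So sqrt(190) = [13; (1, 3, 1, 1, 1, 2, 2, 2, 1, 1, 1, 3, 1, 26)] with period length k = 14.
k is even, so the fundamental solution of x^2 - 190y^2 = 1 is (p_{k-1}, q_{k-1}) = (p_13, q_13); compute convergents through index 13.
Convergents (p_i = a_i*p_{i-1} + p_{i-2}, q_i = a_i*q_{i-1} + q_{i-2} with p_{-2}=0, p_{-1}=1, q_{-2}=1, q_{-1}=0):
  i=0: a_0=13, p_0 = 13*1 + 0 = 13, q_0 = 13*0 + 1 = 1.
  i=1: a_1=1, p_1 = 1*13 + 1 = 14, q_1 = 1*1 + 0 = 1.
  i=2: a_2=3, p_2 = 3*14 + 13 = 55, q_2 = 3*1 + 1 = 4.
  i=3: a_3=1, p_3 = 1*55 + 14 = 69, q_3 = 1*4 + 1 = 5.
  i=4: a_4=1, p_4 = 1*69 + 55 = 124, q_4 = 1*5 + 4 = 9.
  i=5: a_5=1, p_5 = 1*124 + 69 = 193, q_5 = 1*9 + 5 = 14.
  i=6: a_6=2, p_6 = 2*193 + 124 = 510, q_6 = 2*14 + 9 = 37.
  i=7: a_7=2, p_7 = 2*510 + 193 = 1213, q_7 = 2*37 + 14 = 88.
  i=8: a_8=2, p_8 = 2*1213 + 510 = 2936, q_8 = 2*88 + 37 = 213.
  i=9: a_9=1, p_9 = 1*2936 + 1213 = 4149, q_9 = 1*213 + 88 = 301.
  i=10: a_10=1, p_10 = 1*4149 + 2936 = 7085, q_10 = 1*301 + 213 = 514.
  i=11: a_11=1, p_11 = 1*7085 + 4149 = 11234, q_11 = 1*514 + 301 = 815.
  i=12: a_12=3, p_12 = 3*11234 + 7085 = 40787, q_12 = 3*815 + 514 = 2959.
  i=13: a_13=1, p_13 = 1*40787 + 11234 = 52021, q_13 = 1*2959 + 815 = 3774.
Check: 52021^2 - 190*3774^2 = 2706184441 - 2706184440 = 1, so (x, y) = (52021, 3774) solves the equation, and by the theorem it is the least positive solution.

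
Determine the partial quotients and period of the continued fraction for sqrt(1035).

Write x_i = (sqrt(1035) + m_i)/d_i with (m_0, d_0) = (0, 1). a_0 = floor(sqrt(1035)) = 32, since 32^2 = 1024 <= 1035 < 1089 = 33^2.
Iterate m_{i+1} = d_i*a_i - m_i, d_{i+1} = (1035 - m_{i+1}^2)/d_i, a_{i+1} = floor((a_0 + m_{i+1})/d_{i+1}):
  m_1 = 1*32 - 0 = 32, d_1 = (1035 - 32^2)/1 = 11/1 = 11, a_1 = floor((32 + 32)/11) = 5.
  m_2 = 11*5 - 32 = 23, d_2 = (1035 - 23^2)/11 = 506/11 = 46, a_2 = floor((32 + 23)/46) = 1.
  m_3 = 46*1 - 23 = 23, d_3 = (1035 - 23^2)/46 = 506/46 = 11, a_3 = floor((32 + 23)/11) = 5.
  m_4 = 11*5 - 23 = 32, d_4 = (1035 - 32^2)/11 = 11/11 = 1, a_4 = floor((32 + 32)/1) = 64.
  m_5 = 1*64 - 32 = 32, d_5 = (1035 - 32^2)/1 = 11/1 = 11: (m_5, d_5) = (m_1, d_1) = (32, 11), so from here the quotients repeat a_1, ..., a_4; the period length is 4.
Hence the expansion of sqrt(1035) is a_0 = 32 followed by the repeating block 5, 1, 5, 64 (period 4).

[32; (5, 1, 5, 64)]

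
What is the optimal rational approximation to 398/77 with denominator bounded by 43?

212/41

Expand x = 398/77 as a continued fraction with the Euclidean algorithm:
  398 = 5*77 + 13, so a_0 = 5.
  77 = 5*13 + 12, so a_1 = 5.
  13 = 1*12 + 1, so a_2 = 1.
  12 = 12*1 + 0, so a_3 = 12.
so x = [5; 5, 1, 12].
Convergents (p_i = a_i*p_{i-1} + p_{i-2}, q_i = a_i*q_{i-1} + q_{i-2} with p_{-2}=0, p_{-1}=1, q_{-2}=1, q_{-1}=0), until the denominator exceeds 43:
  i=0: a_0=5, p_0 = 5*1 + 0 = 5, q_0 = 5*0 + 1 = 1.
  i=1: a_1=5, p_1 = 5*5 + 1 = 26, q_1 = 5*1 + 0 = 5.
  i=2: a_2=1, p_2 = 1*26 + 5 = 31, q_2 = 1*5 + 1 = 6.
  i=3: a_3=12, p_3 = 12*31 + 26 = 398, q_3 = 12*6 + 5 = 77.
q_3 = 77 > 43, so the last convergent with denominator <= 43 is p_2/q_2 = 31/6.
The closest fraction with denominator <= 43 is either p_2/q_2 or the intermediate fraction (k*p_2 + p_1)/(k*q_2 + q_1) with the largest k >= 1 whose denominator stays <= 43; these approach x as k grows, and every other convergent or intermediate fraction in range is farther away.
Largest k: floor((43 - q_1)/q_2) = floor((43 - 5)/6) = 6.
That gives (6*31 + 26)/(6*6 + 5) = 212/41.
Compare the errors: |x - 31/6| = |398*6 - 31*77|/(77*6) = 1/462, and |x - 212/41| = |398*41 - 212*77|/(77*41) = 6/3157.
Cross-multiplying, 6*462 = 2772 < 3157 = 1*3157, so 6/3157 is smaller: the intermediate fraction 212/41 is closer to x than 31/6.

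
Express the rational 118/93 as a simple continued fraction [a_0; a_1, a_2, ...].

[1; 3, 1, 2, 1, 1, 3]

Run the Euclidean algorithm on 118 and 93; the successive quotients are the partial quotients a_0, a_1, ... (each step inverts the fractional part left over by the previous one):
  118 = 1*93 + 25, so a_0 = 1.
  93 = 3*25 + 18, so a_1 = 3.
  25 = 1*18 + 7, so a_2 = 1.
  18 = 2*7 + 4, so a_3 = 2.
  7 = 1*4 + 3, so a_4 = 1.
  4 = 1*3 + 1, so a_5 = 1.
  3 = 3*1 + 0, so a_6 = 3.
The remainder reaches 0 after 7 divisions, so the expansion has 7 partial quotients, read off in order.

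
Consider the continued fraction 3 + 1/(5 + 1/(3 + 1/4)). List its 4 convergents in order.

Using the convergent recurrence p_i = a_i*p_{i-1} + p_{i-2}, q_i = a_i*q_{i-1} + q_{i-2} with p_{-2}=0, p_{-1}=1, q_{-2}=1, q_{-1}=0:
  i=0: a_0=3, p_0 = 3*1 + 0 = 3, q_0 = 3*0 + 1 = 1.
  i=1: a_1=5, p_1 = 5*3 + 1 = 16, q_1 = 5*1 + 0 = 5.
  i=2: a_2=3, p_2 = 3*16 + 3 = 51, q_2 = 3*5 + 1 = 16.
  i=3: a_3=4, p_3 = 4*51 + 16 = 220, q_3 = 4*16 + 5 = 69.

3/1, 16/5, 51/16, 220/69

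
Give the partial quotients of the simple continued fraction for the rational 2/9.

[0; 4, 2]

Run the Euclidean algorithm on 2 and 9; the successive quotients are the partial quotients a_0, a_1, ... (each step inverts the fractional part left over by the previous one):
  2 = 0*9 + 2, so a_0 = 0.
  9 = 4*2 + 1, so a_1 = 4.
  2 = 2*1 + 0, so a_2 = 2.
The remainder reaches 0 after 3 divisions, so the expansion has 3 partial quotients, read off in order.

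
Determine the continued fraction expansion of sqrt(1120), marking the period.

Write x_i = (sqrt(1120) + m_i)/d_i with (m_0, d_0) = (0, 1). a_0 = floor(sqrt(1120)) = 33, since 33^2 = 1089 <= 1120 < 1156 = 34^2.
Iterate m_{i+1} = d_i*a_i - m_i, d_{i+1} = (1120 - m_{i+1}^2)/d_i, a_{i+1} = floor((a_0 + m_{i+1})/d_{i+1}):
  m_1 = 1*33 - 0 = 33, d_1 = (1120 - 33^2)/1 = 31/1 = 31, a_1 = floor((33 + 33)/31) = 2.
  m_2 = 31*2 - 33 = 29, d_2 = (1120 - 29^2)/31 = 279/31 = 9, a_2 = floor((33 + 29)/9) = 6.
  m_3 = 9*6 - 29 = 25, d_3 = (1120 - 25^2)/9 = 495/9 = 55, a_3 = floor((33 + 25)/55) = 1.
  m_4 = 55*1 - 25 = 30, d_4 = (1120 - 30^2)/55 = 220/55 = 4, a_4 = floor((33 + 30)/4) = 15.
  m_5 = 4*15 - 30 = 30, d_5 = (1120 - 30^2)/4 = 220/4 = 55, a_5 = floor((33 + 30)/55) = 1.
  m_6 = 55*1 - 30 = 25, d_6 = (1120 - 25^2)/55 = 495/55 = 9, a_6 = floor((33 + 25)/9) = 6.
  m_7 = 9*6 - 25 = 29, d_7 = (1120 - 29^2)/9 = 279/9 = 31, a_7 = floor((33 + 29)/31) = 2.
  m_8 = 31*2 - 29 = 33, d_8 = (1120 - 33^2)/31 = 31/31 = 1, a_8 = floor((33 + 33)/1) = 66.
  m_9 = 1*66 - 33 = 33, d_9 = (1120 - 33^2)/1 = 31/1 = 31: (m_9, d_9) = (m_1, d_1) = (33, 31), so from here the quotients repeat a_1, ..., a_8; the period length is 8.
Hence the expansion of sqrt(1120) is a_0 = 33 followed by the repeating block 2, 6, 1, 15, 1, 6, 2, 66 (period 8).

[33; (2, 6, 1, 15, 1, 6, 2, 66)]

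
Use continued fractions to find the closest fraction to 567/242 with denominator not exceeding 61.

82/35

Expand x = 567/242 as a continued fraction with the Euclidean algorithm:
  567 = 2*242 + 83, so a_0 = 2.
  242 = 2*83 + 76, so a_1 = 2.
  83 = 1*76 + 7, so a_2 = 1.
  76 = 10*7 + 6, so a_3 = 10.
  7 = 1*6 + 1, so a_4 = 1.
  6 = 6*1 + 0, so a_5 = 6.
so x = [2; 2, 1, 10, 1, 6].
Convergents (p_i = a_i*p_{i-1} + p_{i-2}, q_i = a_i*q_{i-1} + q_{i-2} with p_{-2}=0, p_{-1}=1, q_{-2}=1, q_{-1}=0), until the denominator exceeds 61:
  i=0: a_0=2, p_0 = 2*1 + 0 = 2, q_0 = 2*0 + 1 = 1.
  i=1: a_1=2, p_1 = 2*2 + 1 = 5, q_1 = 2*1 + 0 = 2.
  i=2: a_2=1, p_2 = 1*5 + 2 = 7, q_2 = 1*2 + 1 = 3.
  i=3: a_3=10, p_3 = 10*7 + 5 = 75, q_3 = 10*3 + 2 = 32.
  i=4: a_4=1, p_4 = 1*75 + 7 = 82, q_4 = 1*32 + 3 = 35.
  i=5: a_5=6, p_5 = 6*82 + 75 = 567, q_5 = 6*35 + 32 = 242.
q_5 = 242 > 61, so the last convergent with denominator <= 61 is p_4/q_4 = 82/35.
The closest fraction with denominator <= 61 is either p_4/q_4 or the intermediate fraction (k*p_4 + p_3)/(k*q_4 + q_3) with the largest k >= 1 whose denominator stays <= 61; these approach x as k grows, and every other convergent or intermediate fraction in range is farther away.
Largest k: floor((61 - q_3)/q_4) = floor((61 - 32)/35) = 0.
Since k = 0, no intermediate fraction beyond p_4/q_4 has denominator <= 61, so the convergent 82/35 is the closest (its error is |567*35 - 82*242|/(242*35) = 1/8470).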